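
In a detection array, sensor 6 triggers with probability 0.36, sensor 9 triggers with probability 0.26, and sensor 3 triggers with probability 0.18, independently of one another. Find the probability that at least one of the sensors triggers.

P(none) = (1 − 0.36) × (1 − 0.26) × (1 − 0.18) = 0.64 × 0.74 × 0.82 = 0.388352
P(at least one) = 1 − 0.388352 = 0.611648

0.611648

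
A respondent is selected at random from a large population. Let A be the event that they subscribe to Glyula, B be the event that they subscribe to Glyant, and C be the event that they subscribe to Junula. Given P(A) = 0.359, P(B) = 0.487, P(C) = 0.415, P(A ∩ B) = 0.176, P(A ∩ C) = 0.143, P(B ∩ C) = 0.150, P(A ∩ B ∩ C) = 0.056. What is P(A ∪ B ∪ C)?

By inclusion-exclusion,
P(A ∪ B ∪ C) = 0.359 + 0.487 + 0.415 − 0.176 − 0.143 − 0.150 + 0.056 = 0.848

0.848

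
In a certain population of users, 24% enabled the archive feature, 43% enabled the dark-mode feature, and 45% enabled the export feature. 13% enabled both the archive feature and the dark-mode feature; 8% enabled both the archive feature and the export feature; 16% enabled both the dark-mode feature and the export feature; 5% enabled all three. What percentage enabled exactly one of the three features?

53%

Using the inclusion–exclusion count for exactly one event:
P(exactly one) = 24 + 43 + 45 − 2·13 − 2·8 − 2·16 + 3·5 = 53%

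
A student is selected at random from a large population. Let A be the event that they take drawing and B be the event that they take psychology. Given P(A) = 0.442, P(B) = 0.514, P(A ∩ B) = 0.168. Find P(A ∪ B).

0.788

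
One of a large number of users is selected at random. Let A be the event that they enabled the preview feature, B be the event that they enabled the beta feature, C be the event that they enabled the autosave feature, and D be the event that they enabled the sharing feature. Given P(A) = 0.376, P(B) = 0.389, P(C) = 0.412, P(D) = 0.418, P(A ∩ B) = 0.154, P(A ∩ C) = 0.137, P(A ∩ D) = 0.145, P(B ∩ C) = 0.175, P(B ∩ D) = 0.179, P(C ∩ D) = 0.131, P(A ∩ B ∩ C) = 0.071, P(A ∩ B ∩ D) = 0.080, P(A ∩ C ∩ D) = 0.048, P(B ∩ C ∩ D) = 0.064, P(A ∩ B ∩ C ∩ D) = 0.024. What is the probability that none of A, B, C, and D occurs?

0.087

P(A ∪ B ∪ C ∪ D) = 0.376 + 0.389 + 0.412 + 0.418 − 0.154 − 0.137 − 0.145 − 0.175 − 0.179 − 0.131 + 0.071 + 0.080 + 0.048 + 0.064 − 0.024 = 0.913
P(none) = 1 − 0.913 = 0.087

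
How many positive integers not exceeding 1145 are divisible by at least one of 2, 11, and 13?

572 + 104 + 88 − 52 − 44 − 8 + 4 = 664

664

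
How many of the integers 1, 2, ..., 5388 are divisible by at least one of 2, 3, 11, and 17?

3851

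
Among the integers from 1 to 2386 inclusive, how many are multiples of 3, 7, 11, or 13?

1241

Apply inclusion-exclusion:
795 + 340 + 216 + 183 − 113 − 72 − 61 − 30 − 26 − 16 + 10 + 8 + 5 + 2 − 0 = 1241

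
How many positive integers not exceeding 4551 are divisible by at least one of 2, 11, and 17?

2604

⌊4551/2⌋ + ⌊4551/11⌋ + ⌊4551/17⌋ − ⌊4551/22⌋ − ⌊4551/34⌋ − ⌊4551/187⌋ + ⌊4551/374⌋ = 2275 + 413 + 267 − 206 − 133 − 24 + 12 = 2604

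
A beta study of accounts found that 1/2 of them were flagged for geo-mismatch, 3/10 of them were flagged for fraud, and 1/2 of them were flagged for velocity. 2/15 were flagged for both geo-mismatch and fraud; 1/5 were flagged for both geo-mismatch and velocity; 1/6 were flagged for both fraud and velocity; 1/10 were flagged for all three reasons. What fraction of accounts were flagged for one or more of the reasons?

9/10

Using inclusion–exclusion:
P(≥1) = 1/2 + 3/10 + 1/2 − 2/15 − 1/5 − 1/6 + 1/10 = 9/10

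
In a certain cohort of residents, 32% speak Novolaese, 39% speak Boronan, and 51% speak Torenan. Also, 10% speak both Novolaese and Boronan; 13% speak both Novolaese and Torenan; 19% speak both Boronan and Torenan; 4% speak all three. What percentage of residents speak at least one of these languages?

Apply inclusion-exclusion:
P(at least one) = 32 + 39 + 51 − 10 − 13 − 19 + 4 = 84%

84%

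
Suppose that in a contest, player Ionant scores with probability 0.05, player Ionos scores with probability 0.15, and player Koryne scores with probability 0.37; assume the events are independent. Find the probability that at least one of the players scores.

0.491275

P(none) = (1 − 0.05) × (1 − 0.15) × (1 − 0.37) = 0.95 × 0.85 × 0.63 = 0.508725
P(at least one) = 1 − 0.508725 = 0.491275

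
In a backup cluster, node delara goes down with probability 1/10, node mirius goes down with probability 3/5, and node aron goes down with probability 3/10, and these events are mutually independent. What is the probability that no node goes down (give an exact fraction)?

63/250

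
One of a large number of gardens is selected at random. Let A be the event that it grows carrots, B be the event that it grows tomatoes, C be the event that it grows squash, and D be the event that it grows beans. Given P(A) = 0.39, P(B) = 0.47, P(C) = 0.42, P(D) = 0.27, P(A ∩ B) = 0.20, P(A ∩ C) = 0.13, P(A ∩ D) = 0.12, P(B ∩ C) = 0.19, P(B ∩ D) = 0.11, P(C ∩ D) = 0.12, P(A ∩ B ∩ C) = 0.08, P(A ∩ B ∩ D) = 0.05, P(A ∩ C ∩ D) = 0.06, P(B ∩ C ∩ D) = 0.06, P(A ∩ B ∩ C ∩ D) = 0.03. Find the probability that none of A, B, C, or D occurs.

0.10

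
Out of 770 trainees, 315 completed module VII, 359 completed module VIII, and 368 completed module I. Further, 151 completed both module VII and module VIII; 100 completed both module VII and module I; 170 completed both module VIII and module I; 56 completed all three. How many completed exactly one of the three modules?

N(exactly one) = 315 + 359 + 368 − 2·151 − 2·100 − 2·170 + 3·56 = 368

368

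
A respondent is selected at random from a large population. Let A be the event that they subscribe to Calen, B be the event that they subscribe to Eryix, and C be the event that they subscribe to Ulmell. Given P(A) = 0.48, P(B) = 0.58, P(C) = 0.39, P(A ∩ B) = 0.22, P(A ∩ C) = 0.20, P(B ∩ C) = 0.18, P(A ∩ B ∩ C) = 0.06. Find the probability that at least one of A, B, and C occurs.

Using inclusion–exclusion:
P(A ∪ B ∪ C) = 0.48 + 0.58 + 0.39 − 0.22 − 0.20 − 0.18 + 0.06 = 0.91

0.91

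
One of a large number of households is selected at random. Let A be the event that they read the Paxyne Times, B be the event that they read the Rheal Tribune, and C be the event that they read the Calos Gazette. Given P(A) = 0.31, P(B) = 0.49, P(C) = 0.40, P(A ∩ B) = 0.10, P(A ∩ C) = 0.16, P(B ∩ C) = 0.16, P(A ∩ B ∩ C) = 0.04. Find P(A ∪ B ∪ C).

P(A ∪ B ∪ C) = 0.31 + 0.49 + 0.40 − 0.10 − 0.16 − 0.16 + 0.04 = 0.82

0.82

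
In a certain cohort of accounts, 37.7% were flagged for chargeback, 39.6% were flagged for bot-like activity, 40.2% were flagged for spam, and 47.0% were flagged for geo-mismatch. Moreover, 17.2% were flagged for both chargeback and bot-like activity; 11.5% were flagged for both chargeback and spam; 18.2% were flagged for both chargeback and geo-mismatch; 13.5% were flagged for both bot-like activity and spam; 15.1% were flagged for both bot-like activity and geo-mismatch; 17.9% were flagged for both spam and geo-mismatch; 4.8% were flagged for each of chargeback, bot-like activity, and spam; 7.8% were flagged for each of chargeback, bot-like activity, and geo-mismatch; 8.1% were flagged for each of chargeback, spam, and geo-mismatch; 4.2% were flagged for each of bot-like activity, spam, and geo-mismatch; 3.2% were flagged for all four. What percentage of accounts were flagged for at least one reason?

92.8%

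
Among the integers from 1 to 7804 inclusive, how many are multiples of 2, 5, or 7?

Inclusion–exclusion gives
3902 + 1560 + 1114 − 780 − 557 − 222 + 111 = 5128

5128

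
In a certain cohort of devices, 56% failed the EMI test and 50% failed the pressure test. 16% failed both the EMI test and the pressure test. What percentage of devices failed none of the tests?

10%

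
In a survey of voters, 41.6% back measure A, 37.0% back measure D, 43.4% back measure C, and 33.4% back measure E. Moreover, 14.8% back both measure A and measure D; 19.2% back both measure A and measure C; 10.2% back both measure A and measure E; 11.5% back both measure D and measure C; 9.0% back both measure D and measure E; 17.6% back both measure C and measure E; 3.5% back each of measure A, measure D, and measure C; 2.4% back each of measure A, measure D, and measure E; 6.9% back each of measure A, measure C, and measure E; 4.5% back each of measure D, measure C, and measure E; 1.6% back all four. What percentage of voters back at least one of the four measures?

88.8%

Using inclusion–exclusion:
P(union) = 41.6 + 37.0 + 43.4 + 33.4 − 14.8 − 19.2 − 10.2 − 11.5 − 9.0 − 17.6 + 3.5 + 2.4 + 6.9 + 4.5 − 1.6 = 88.8%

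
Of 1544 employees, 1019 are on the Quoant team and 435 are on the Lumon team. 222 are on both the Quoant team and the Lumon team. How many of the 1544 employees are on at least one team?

1232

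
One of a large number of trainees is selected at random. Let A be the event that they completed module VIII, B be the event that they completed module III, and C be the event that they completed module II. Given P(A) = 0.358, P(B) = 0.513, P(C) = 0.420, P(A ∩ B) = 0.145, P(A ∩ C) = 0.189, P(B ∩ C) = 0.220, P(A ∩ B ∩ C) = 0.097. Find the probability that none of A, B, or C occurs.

0.166

By inclusion-exclusion,
P(A ∪ B ∪ C) = 0.358 + 0.513 + 0.420 − 0.145 − 0.189 − 0.220 + 0.097 = 0.834
P(none) = 1 − 0.834 = 0.166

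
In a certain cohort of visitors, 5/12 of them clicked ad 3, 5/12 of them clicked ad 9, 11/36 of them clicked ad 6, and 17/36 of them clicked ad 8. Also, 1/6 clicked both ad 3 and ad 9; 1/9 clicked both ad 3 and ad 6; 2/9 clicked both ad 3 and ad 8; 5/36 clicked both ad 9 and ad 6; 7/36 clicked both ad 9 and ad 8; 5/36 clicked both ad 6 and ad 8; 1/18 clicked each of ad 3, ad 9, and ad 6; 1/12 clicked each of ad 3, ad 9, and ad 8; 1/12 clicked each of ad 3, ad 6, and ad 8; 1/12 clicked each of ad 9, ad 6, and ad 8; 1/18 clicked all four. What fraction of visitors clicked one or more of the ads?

8/9

P(≥1) = 5/12 + 5/12 + 11/36 + 17/36 − 1/6 − 1/9 − 2/9 − 5/36 − 7/36 − 5/36 + 1/18 + 1/12 + 1/12 + 1/12 − 1/18 = 8/9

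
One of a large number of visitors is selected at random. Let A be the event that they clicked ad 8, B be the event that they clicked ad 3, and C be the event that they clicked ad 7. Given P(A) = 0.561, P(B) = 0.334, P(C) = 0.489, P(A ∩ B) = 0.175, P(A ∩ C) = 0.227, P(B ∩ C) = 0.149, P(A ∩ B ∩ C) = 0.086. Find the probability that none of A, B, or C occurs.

0.081

Inclusion–exclusion gives
P(A ∪ B ∪ C) = 0.561 + 0.334 + 0.489 − 0.175 − 0.227 − 0.149 + 0.086 = 0.919
P(none) = 1 − 0.919 = 0.081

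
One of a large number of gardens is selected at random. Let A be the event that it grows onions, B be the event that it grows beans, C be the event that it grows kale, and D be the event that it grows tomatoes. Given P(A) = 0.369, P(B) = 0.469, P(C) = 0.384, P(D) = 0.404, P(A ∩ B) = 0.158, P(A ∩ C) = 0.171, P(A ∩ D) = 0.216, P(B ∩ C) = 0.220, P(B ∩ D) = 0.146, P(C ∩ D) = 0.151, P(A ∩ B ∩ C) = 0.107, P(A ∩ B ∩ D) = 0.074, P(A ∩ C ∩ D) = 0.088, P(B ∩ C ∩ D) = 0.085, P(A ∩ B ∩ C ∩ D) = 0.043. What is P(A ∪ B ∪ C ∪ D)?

0.875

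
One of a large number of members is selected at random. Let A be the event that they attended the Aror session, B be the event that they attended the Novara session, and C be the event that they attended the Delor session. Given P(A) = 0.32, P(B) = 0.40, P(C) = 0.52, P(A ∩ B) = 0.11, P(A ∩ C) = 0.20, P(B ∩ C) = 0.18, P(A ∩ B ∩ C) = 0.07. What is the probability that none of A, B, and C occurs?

P(A ∪ B ∪ C) = 0.32 + 0.40 + 0.52 − 0.11 − 0.20 − 0.18 + 0.07 = 0.82
P(none) = 1 − 0.82 = 0.18

0.18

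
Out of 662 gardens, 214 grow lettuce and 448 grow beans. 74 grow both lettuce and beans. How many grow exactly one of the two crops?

By inclusion–exclusion (exactly-one form):
N(exactly one) = 214 + 448 − 2·74 = 514

514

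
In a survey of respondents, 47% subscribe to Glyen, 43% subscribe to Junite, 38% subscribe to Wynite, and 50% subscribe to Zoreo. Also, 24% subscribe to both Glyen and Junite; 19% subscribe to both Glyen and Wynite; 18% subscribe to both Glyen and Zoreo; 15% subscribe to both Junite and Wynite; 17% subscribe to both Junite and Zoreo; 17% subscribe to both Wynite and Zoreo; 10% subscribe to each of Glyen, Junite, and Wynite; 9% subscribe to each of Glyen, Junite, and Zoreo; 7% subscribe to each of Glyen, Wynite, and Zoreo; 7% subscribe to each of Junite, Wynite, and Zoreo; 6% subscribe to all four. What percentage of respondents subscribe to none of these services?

Inclusion–exclusion gives
P(≥1) = 47 + 43 + 38 + 50 − 24 − 19 − 18 − 15 − 17 − 17 + 10 + 9 + 7 + 7 − 6 = 95%
P(none) = 100% − 95% = 5%

5%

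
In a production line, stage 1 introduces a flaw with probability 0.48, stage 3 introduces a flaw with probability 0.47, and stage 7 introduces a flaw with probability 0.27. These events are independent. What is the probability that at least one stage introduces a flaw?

0.798812

P(none) = (1 − 0.48) × (1 − 0.47) × (1 − 0.27) = 0.52 × 0.53 × 0.73 = 0.201188
P(at least one) = 1 − 0.201188 = 0.798812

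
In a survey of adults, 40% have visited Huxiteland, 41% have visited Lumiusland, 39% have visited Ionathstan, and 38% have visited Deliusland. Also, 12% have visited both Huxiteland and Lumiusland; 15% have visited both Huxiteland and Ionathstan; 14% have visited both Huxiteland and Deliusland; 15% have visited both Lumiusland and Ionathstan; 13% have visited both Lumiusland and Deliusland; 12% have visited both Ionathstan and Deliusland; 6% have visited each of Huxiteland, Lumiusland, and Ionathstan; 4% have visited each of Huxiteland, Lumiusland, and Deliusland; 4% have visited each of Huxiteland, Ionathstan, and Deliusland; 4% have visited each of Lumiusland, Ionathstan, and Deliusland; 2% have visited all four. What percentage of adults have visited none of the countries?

7%

By inclusion-exclusion,
P(union) = 40 + 41 + 39 + 38 − 12 − 15 − 14 − 15 − 13 − 12 + 6 + 4 + 4 + 4 − 2 = 93%
P(none) = 100% − 93% = 7%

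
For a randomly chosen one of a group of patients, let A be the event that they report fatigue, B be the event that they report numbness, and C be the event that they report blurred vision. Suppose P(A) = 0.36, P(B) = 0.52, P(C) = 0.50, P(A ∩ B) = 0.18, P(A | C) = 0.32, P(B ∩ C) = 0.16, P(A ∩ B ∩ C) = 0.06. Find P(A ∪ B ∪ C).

0.94

P(A ∩ C) = P(C)·P(A|C) = 0.50 × 0.32 = 0.16
Using inclusion–exclusion:
P(A ∪ B ∪ C) = 0.36 + 0.52 + 0.50 − 0.18 − 0.16 − 0.16 + 0.06 = 0.94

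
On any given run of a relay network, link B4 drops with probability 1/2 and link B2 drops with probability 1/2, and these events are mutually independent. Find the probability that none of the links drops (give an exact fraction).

1/4

P(none) = (1 − 1/2) × (1 − 1/2) = 1/2 × 1/2 = 1/4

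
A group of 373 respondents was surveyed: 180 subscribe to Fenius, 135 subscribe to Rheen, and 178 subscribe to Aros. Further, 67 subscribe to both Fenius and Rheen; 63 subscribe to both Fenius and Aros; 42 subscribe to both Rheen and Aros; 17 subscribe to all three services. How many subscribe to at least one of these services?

338

|at least one| = 180 + 135 + 178 − 67 − 63 − 42 + 17 = 338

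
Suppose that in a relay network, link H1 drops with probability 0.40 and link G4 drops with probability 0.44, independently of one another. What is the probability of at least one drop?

0.664

P(none) = (1 − 0.40) × (1 − 0.44) = 0.60 × 0.56 = 0.336
P(at least one) = 1 − 0.336 = 0.664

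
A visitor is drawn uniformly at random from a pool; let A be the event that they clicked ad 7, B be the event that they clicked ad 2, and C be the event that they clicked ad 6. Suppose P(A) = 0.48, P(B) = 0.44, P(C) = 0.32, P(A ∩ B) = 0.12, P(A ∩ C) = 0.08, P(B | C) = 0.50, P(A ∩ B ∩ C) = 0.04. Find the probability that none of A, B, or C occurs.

0.08

P(B ∩ C) = P(C)·P(B|C) = 0.32 × 0.50 = 0.16
Apply inclusion-exclusion:
P(A ∪ B ∪ C) = 0.48 + 0.44 + 0.32 − 0.12 − 0.08 − 0.16 + 0.04 = 0.92
P(none) = 1 − 0.92 = 0.08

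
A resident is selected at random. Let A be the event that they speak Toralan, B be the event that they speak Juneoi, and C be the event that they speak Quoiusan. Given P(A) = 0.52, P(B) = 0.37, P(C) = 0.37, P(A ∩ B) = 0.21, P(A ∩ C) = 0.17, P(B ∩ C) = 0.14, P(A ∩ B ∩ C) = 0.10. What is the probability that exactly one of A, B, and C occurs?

Using the inclusion–exclusion count for exactly one event:
P(exactly one) = 0.52 + 0.37 + 0.37 − 2·0.21 − 2·0.17 − 2·0.14 + 3·0.10 = 0.52

0.52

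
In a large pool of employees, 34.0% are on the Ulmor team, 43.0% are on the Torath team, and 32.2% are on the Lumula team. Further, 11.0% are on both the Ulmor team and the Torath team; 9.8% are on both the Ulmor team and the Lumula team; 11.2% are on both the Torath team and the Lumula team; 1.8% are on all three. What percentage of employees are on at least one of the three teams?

Using inclusion–exclusion:
P(at least one) = 34.0 + 43.0 + 32.2 − 11.0 − 9.8 − 11.2 + 1.8 = 79.0%

79.0%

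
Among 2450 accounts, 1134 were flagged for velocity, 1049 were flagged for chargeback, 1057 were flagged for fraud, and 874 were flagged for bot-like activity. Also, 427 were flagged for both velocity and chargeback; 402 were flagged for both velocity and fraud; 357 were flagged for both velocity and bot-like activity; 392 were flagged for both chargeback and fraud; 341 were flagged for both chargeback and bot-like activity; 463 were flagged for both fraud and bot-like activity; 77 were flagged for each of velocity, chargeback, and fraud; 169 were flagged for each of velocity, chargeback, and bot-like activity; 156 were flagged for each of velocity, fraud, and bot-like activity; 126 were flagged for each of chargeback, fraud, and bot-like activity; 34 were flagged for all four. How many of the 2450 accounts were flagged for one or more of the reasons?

2226

Using inclusion–exclusion:
|union| = 1134 + 1049 + 1057 + 874 − 427 − 402 − 357 − 392 − 341 − 463 + 77 + 169 + 156 + 126 − 34 = 2226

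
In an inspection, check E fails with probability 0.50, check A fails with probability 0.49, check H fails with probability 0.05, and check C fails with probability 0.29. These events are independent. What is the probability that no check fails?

0.1719975

P(none) = (1 − 0.50) × (1 − 0.49) × (1 − 0.05) × (1 − 0.29) = 0.50 × 0.51 × 0.95 × 0.71 = 0.1719975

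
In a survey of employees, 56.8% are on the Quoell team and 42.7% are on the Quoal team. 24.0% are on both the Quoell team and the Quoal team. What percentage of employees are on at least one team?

75.5%

By inclusion–exclusion:
P(≥1) = 56.8 + 42.7 − 24.0 = 75.5%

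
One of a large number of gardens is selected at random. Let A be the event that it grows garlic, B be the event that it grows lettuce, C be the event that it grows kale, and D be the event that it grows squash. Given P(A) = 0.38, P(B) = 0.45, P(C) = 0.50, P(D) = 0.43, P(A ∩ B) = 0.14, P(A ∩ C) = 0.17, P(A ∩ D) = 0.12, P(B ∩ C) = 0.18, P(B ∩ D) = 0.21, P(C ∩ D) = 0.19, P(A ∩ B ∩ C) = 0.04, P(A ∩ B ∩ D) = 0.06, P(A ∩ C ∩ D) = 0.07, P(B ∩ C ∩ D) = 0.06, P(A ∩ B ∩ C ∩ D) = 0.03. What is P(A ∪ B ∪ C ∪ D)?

Using inclusion–exclusion:
P(A ∪ B ∪ C ∪ D) = 0.38 + 0.45 + 0.50 + 0.43 − 0.14 − 0.17 − 0.12 − 0.18 − 0.21 − 0.19 + 0.04 + 0.06 + 0.07 + 0.06 − 0.03 = 0.95

0.95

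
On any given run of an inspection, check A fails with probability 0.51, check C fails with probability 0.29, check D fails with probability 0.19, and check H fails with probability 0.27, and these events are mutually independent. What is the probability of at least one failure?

P(none) = (1 − 0.51) × (1 − 0.29) × (1 − 0.19) × (1 − 0.27) = 0.49 × 0.71 × 0.81 × 0.73 = 0.20571327
P(at least one) = 1 − 0.20571327 = 0.79428673

0.79428673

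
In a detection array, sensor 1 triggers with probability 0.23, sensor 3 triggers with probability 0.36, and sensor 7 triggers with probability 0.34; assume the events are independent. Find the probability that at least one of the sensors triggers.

0.674752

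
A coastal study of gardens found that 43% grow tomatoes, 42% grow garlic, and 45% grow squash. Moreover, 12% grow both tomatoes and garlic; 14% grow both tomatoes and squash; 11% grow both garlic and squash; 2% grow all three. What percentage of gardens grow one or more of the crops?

95%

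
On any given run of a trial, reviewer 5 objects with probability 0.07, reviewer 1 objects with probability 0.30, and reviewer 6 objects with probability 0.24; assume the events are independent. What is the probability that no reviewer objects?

0.49476

P(none) = (1 − 0.07) × (1 − 0.30) × (1 − 0.24) = 0.93 × 0.70 × 0.76 = 0.49476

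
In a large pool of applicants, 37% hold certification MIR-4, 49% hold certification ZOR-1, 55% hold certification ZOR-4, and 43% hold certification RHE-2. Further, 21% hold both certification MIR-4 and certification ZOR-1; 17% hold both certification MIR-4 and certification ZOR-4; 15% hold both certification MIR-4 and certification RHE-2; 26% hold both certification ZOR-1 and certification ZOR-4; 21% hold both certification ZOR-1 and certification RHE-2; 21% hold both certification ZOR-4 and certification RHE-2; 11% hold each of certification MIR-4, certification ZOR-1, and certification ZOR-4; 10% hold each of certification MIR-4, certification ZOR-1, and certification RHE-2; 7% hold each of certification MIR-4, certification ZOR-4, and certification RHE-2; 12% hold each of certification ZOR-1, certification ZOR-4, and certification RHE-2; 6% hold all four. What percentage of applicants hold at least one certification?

Apply inclusion-exclusion:
P(union) = 37 + 49 + 55 + 43 − 21 − 17 − 15 − 26 − 21 − 21 + 11 + 10 + 7 + 12 − 6 = 97%

97%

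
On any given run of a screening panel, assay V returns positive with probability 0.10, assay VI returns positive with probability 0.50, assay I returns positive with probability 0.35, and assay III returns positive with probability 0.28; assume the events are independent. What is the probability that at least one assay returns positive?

0.7894

P(none) = (1 − 0.10) × (1 − 0.50) × (1 − 0.35) × (1 − 0.28) = 0.90 × 0.50 × 0.65 × 0.72 = 0.2106
P(at least one) = 1 − 0.2106 = 0.7894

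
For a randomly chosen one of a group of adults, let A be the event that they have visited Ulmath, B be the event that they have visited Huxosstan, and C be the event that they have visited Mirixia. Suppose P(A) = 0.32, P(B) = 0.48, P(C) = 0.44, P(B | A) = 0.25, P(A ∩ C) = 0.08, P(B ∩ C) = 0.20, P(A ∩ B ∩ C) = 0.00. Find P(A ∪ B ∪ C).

P(A ∩ B) = P(A)·P(B|A) = 0.32 × 0.25 = 0.08
Inclusion–exclusion gives
P(A ∪ B ∪ C) = 0.32 + 0.48 + 0.44 − 0.08 − 0.08 − 0.20 + 0.00 = 0.88

0.88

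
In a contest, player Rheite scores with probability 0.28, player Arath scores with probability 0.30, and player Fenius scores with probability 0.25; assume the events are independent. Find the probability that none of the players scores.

0.378

P(none) = (1 − 0.28) × (1 − 0.30) × (1 − 0.25) = 0.72 × 0.70 × 0.75 = 0.378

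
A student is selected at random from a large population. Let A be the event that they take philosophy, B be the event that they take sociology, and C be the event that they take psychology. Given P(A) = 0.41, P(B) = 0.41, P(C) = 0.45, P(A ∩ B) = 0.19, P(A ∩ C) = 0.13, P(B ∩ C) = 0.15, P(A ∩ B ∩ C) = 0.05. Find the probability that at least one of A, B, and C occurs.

Using inclusion–exclusion:
P(A ∪ B ∪ C) = 0.41 + 0.41 + 0.45 − 0.19 − 0.13 − 0.15 + 0.05 = 0.85

0.85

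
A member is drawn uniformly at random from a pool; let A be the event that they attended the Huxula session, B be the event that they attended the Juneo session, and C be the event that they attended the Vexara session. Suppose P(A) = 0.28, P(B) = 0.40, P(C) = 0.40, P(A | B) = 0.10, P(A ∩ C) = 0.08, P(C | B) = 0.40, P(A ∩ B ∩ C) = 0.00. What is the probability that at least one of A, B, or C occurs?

P(A ∩ B) = P(B)·P(A|B) = 0.40 × 0.10 = 0.04
P(B ∩ C) = P(B)·P(C|B) = 0.40 × 0.40 = 0.16
P(A ∪ B ∪ C) = 0.28 + 0.40 + 0.40 − 0.04 − 0.08 − 0.16 + 0.00 = 0.80

0.80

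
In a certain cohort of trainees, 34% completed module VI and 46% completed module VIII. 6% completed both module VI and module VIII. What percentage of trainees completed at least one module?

74%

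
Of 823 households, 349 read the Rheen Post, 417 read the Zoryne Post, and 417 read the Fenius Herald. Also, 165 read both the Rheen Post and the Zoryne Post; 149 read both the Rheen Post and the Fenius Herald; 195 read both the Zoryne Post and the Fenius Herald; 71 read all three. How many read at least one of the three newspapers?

Apply inclusion-exclusion:
|at least one| = 349 + 417 + 417 − 165 − 149 − 195 + 71 = 745

745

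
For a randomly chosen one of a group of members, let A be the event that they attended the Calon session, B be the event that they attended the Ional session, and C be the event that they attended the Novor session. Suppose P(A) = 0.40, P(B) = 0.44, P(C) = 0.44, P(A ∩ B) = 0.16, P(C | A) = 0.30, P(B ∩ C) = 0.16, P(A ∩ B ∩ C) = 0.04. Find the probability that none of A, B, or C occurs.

P(A ∩ C) = P(A)·P(C|A) = 0.40 × 0.30 = 0.12
Inclusion–exclusion gives
P(A ∪ B ∪ C) = 0.40 + 0.44 + 0.44 − 0.16 − 0.12 − 0.16 + 0.04 = 0.88
P(none) = 1 − 0.88 = 0.12

0.12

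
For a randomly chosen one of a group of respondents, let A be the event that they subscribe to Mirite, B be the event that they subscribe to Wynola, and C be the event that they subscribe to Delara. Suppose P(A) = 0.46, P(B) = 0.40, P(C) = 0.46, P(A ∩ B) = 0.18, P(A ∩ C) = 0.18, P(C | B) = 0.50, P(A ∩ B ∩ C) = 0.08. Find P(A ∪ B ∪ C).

P(B ∩ C) = P(B)·P(C|B) = 0.40 × 0.50 = 0.20
P(A ∪ B ∪ C) = 0.46 + 0.40 + 0.46 − 0.18 − 0.18 − 0.20 + 0.08 = 0.84

0.84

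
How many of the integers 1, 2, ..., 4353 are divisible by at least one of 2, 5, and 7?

Using inclusion–exclusion:
floor(4353/2) + floor(4353/5) + floor(4353/7) − floor(4353/10) − floor(4353/14) − floor(4353/35) + floor(4353/70) = 2176 + 870 + 621 − 435 − 310 − 124 + 62 = 2860

2860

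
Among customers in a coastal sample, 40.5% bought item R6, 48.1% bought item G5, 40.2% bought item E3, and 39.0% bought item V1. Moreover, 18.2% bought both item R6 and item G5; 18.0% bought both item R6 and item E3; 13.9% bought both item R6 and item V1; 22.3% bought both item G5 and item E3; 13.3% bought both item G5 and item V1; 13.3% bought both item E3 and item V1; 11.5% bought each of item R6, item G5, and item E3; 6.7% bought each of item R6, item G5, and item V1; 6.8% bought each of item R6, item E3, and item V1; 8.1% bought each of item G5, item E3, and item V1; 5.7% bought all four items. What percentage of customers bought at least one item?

Inclusion–exclusion gives
P(union) = 40.5 + 48.1 + 40.2 + 39.0 − 18.2 − 18.0 − 13.9 − 22.3 − 13.3 − 13.3 + 11.5 + 6.7 + 6.8 + 8.1 − 5.7 = 96.2%

96.2%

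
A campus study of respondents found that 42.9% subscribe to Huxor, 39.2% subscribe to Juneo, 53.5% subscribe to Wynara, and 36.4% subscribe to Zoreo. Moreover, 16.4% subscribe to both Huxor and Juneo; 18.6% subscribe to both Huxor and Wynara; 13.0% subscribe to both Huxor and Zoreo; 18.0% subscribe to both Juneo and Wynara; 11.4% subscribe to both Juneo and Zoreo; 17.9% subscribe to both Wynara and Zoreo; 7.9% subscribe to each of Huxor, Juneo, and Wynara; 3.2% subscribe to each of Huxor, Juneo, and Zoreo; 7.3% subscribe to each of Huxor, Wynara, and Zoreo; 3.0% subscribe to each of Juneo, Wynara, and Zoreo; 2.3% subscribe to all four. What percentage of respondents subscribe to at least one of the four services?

95.8%

Using inclusion–exclusion:
P(union) = 42.9 + 39.2 + 53.5 + 36.4 − 16.4 − 18.6 − 13.0 − 18.0 − 11.4 − 17.9 + 7.9 + 3.2 + 7.3 + 3.0 − 2.3 = 95.8%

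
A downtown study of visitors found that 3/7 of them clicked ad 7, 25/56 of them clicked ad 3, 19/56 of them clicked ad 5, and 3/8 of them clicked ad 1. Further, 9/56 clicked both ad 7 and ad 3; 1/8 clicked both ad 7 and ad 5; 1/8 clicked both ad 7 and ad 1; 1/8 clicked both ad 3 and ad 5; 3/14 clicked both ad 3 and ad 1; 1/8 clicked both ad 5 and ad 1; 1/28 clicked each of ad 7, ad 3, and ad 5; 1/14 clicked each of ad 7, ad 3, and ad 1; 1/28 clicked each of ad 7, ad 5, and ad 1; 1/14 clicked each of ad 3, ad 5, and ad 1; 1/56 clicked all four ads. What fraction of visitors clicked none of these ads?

5/56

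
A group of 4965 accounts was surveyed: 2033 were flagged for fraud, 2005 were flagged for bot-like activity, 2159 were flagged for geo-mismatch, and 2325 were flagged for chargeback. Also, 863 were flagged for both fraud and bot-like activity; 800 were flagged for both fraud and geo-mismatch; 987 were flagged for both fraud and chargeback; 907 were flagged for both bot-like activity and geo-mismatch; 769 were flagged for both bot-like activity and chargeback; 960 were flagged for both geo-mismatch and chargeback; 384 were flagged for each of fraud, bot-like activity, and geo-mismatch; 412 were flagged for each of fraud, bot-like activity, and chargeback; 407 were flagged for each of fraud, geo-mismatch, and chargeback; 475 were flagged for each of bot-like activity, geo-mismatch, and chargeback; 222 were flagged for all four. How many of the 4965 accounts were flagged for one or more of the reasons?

4692

Apply inclusion-exclusion:
N(≥1) = 2033 + 2005 + 2159 + 2325 − 863 − 800 − 987 − 907 − 769 − 960 + 384 + 412 + 407 + 475 − 222 = 4692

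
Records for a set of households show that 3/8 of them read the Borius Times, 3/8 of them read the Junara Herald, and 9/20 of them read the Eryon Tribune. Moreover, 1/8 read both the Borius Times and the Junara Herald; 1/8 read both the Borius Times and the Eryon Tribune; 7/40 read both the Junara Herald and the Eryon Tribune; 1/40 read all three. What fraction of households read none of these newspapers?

1/5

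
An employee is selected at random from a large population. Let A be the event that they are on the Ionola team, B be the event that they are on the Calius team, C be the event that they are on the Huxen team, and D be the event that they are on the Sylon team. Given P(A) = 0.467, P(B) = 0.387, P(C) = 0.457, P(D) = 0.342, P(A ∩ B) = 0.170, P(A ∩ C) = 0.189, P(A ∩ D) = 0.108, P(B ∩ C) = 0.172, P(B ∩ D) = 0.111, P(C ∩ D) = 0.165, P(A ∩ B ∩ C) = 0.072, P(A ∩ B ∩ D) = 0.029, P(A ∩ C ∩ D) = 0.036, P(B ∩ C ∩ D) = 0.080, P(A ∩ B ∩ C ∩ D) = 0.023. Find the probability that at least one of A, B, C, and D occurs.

0.932

Using inclusion–exclusion:
P(A ∪ B ∪ C ∪ D) = 0.467 + 0.387 + 0.457 + 0.342 − 0.170 − 0.189 − 0.108 − 0.172 − 0.111 − 0.165 + 0.072 + 0.029 + 0.036 + 0.080 − 0.023 = 0.932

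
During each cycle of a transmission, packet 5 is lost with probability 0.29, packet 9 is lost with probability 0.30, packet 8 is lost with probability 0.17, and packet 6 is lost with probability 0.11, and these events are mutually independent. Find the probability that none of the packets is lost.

P(none) = (1 − 0.29) × (1 − 0.30) × (1 − 0.17) × (1 − 0.11) = 0.71 × 0.70 × 0.83 × 0.89 = 0.3671339

0.3671339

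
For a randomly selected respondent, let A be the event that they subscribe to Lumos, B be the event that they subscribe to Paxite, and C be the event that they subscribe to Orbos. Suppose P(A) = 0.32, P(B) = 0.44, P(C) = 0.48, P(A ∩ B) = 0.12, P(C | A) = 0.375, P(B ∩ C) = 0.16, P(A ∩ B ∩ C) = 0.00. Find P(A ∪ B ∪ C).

0.84

P(A ∩ C) = P(A)·P(C|A) = 0.32 × 0.375 = 0.12
P(A ∪ B ∪ C) = 0.32 + 0.44 + 0.48 − 0.12 − 0.12 − 0.16 + 0.00 = 0.84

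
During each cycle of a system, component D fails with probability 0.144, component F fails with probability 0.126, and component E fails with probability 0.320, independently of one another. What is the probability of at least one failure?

0.49126208

Independence gives P(none) = ∏(1 − pᵢ).
P(none) = (1 − 0.144) × (1 − 0.126) × (1 − 0.320) = 0.856 × 0.874 × 0.680 = 0.50873792
P(at least one) = 1 − 0.50873792 = 0.49126208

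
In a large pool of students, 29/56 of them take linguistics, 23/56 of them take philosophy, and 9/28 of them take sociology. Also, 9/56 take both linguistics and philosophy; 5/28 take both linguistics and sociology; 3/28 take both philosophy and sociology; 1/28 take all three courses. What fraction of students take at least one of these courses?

P(union) = 29/56 + 23/56 + 9/28 − 9/56 − 5/28 − 3/28 + 1/28 = 47/56

47/56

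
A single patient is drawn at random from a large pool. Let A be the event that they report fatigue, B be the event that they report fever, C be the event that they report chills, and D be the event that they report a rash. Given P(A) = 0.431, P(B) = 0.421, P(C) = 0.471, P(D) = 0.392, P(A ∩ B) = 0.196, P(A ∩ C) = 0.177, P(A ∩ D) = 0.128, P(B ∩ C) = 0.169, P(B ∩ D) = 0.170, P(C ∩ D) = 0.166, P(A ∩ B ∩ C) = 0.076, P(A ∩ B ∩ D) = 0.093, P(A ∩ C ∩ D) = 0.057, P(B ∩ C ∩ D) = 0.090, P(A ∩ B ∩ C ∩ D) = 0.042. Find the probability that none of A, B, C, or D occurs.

0.017

Apply inclusion-exclusion:
P(A ∪ B ∪ C ∪ D) = 0.431 + 0.421 + 0.471 + 0.392 − 0.196 − 0.177 − 0.128 − 0.169 − 0.170 − 0.166 + 0.076 + 0.093 + 0.057 + 0.090 − 0.042 = 0.983
P(none) = 1 − 0.983 = 0.017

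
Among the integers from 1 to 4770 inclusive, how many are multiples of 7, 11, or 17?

681 + 433 + 280 − 61 − 40 − 25 + 3 = 1271

1271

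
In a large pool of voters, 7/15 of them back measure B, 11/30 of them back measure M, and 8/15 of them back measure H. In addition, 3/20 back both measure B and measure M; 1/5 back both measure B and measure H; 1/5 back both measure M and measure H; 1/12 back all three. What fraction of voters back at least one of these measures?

9/10

P(at least one) = 7/15 + 11/30 + 8/15 − 3/20 − 1/5 − 1/5 + 1/12 = 9/10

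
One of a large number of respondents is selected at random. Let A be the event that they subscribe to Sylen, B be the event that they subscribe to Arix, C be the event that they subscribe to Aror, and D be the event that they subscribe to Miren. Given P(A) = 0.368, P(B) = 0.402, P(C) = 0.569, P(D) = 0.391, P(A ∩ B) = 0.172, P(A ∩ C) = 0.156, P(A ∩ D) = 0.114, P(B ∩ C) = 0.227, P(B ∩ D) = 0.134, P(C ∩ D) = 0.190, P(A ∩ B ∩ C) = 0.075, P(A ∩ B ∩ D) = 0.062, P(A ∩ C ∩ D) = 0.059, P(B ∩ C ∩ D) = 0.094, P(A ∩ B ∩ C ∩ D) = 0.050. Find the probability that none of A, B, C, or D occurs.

0.023

By inclusion-exclusion,
P(A ∪ B ∪ C ∪ D) = 0.368 + 0.402 + 0.569 + 0.391 − 0.172 − 0.156 − 0.114 − 0.227 − 0.134 − 0.190 + 0.075 + 0.062 + 0.059 + 0.094 − 0.050 = 0.977
P(none) = 1 − 0.977 = 0.023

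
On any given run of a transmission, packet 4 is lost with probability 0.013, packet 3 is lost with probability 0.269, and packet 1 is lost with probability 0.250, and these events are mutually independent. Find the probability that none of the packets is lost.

0.54112275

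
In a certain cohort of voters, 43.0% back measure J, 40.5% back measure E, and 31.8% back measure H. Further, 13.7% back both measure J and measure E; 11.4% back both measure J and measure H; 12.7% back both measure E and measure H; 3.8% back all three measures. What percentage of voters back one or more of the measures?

Apply inclusion-exclusion:
P(at least one) = 43.0 + 40.5 + 31.8 − 13.7 − 11.4 − 12.7 + 3.8 = 81.3%

81.3%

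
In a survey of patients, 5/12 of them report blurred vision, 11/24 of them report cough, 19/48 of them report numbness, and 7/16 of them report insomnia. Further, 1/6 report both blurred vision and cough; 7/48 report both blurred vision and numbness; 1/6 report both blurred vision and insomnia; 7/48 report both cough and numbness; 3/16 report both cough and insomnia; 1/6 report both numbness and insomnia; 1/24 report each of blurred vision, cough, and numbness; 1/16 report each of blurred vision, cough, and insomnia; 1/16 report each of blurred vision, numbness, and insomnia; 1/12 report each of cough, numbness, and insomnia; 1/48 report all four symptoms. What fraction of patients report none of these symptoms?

1/24

P(union) = 5/12 + 11/24 + 19/48 + 7/16 − 1/6 − 7/48 − 1/6 − 7/48 − 3/16 − 1/6 + 1/24 + 1/16 + 1/16 + 1/12 − 1/48 = 23/24
P(none) = 1 − 23/24 = 1/24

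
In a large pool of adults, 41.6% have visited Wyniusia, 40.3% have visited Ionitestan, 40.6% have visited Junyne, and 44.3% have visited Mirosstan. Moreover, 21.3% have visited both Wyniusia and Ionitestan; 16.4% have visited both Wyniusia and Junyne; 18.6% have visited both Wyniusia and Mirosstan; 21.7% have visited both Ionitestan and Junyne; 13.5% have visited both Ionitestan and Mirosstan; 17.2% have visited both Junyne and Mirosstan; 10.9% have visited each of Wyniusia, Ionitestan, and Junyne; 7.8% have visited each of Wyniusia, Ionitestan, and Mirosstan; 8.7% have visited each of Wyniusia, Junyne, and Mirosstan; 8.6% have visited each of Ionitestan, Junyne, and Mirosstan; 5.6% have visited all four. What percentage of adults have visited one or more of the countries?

88.5%

P(union) = 41.6 + 40.3 + 40.6 + 44.3 − 21.3 − 16.4 − 18.6 − 21.7 − 13.5 − 17.2 + 10.9 + 7.8 + 8.7 + 8.6 − 5.6 = 88.5%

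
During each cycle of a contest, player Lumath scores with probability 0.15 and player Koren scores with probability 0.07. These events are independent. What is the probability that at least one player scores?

Since the events are independent, P(none) is the product of the individual non-occurrence probabilities.
P(none) = (1 − 0.15) × (1 − 0.07) = 0.85 × 0.93 = 0.7905
P(at least one) = 1 − 0.7905 = 0.2095

0.2095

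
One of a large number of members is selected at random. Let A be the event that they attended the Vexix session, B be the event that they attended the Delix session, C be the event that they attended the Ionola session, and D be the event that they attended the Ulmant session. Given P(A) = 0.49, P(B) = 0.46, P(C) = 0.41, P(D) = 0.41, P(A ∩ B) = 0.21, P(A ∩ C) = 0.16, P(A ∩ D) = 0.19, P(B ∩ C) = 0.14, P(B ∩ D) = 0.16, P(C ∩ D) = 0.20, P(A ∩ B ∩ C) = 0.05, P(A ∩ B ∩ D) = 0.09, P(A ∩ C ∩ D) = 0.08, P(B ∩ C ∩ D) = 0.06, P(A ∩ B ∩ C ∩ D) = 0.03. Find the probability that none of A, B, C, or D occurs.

Inclusion–exclusion gives
P(A ∪ B ∪ C ∪ D) = 0.49 + 0.46 + 0.41 + 0.41 − 0.21 − 0.16 − 0.19 − 0.14 − 0.16 − 0.20 + 0.05 + 0.09 + 0.08 + 0.06 − 0.03 = 0.96
P(none) = 1 − 0.96 = 0.04

0.04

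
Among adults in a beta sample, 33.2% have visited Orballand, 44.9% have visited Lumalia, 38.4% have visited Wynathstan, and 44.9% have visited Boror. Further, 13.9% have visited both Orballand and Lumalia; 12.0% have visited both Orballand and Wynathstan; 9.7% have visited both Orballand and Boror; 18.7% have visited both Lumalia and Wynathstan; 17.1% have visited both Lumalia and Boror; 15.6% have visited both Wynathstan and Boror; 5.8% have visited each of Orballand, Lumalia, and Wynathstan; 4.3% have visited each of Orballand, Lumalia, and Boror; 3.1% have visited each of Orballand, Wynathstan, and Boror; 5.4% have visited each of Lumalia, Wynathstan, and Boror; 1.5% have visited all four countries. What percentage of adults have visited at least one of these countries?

91.5%

By inclusion-exclusion,
P(≥1) = 33.2 + 44.9 + 38.4 + 44.9 − 13.9 − 12.0 − 9.7 − 18.7 − 17.1 − 15.6 + 5.8 + 4.3 + 3.1 + 5.4 − 1.5 = 91.5%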